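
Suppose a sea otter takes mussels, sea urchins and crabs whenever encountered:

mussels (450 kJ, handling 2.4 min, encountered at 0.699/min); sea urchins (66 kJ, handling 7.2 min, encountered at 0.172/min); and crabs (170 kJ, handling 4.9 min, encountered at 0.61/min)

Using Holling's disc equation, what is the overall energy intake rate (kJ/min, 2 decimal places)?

Energy encountered per unit search time: 0.699×450 + 0.172×66 + 0.61×170 = 429.6 kJ/min.
Handling time per unit search time: 0.699×2.4 + 0.172×7.2 + 0.61×4.9 = 5.905.
Rate = 429.6/(1 + 5.905) = 62.22 kJ/min.

62.22 kJ/min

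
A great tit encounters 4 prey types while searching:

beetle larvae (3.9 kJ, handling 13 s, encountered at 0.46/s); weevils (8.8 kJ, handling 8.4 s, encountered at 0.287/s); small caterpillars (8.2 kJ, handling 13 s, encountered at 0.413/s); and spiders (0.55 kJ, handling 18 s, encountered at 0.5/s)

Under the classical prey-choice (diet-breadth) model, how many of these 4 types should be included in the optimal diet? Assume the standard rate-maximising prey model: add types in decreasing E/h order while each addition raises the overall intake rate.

E/h in descending order: weevils 1.05, small caterpillars 0.631, beetle larvae 0.3, spiders 0.0306 kJ/s. The optimal diet is the largest prefix of this list for which every included type satisfies E_i/h_i > R on the types above it.
Rate on top 1: 0.7405. small caterpillars: 0.631 < 0.7405 → exclude; stop.
Optimal diet: weevils — 1 of 4 types.

1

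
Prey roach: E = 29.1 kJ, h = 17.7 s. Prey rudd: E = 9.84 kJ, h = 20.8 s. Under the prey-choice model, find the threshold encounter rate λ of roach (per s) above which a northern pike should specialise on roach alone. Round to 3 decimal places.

0.023 per s

Drop rudd once their profitability E₂/h₂ falls below the rate achievable on roach alone: E₂/h₂ = λE₁/(1 + λh₁).
Solve for λ: λE₁h₂ = E₂(1 + λh₁) → λ(E₁h₂ − E₂h₁) = E₂ → λ = E₂/(E₁h₂ − E₂h₁).
λ = 9.84/(29.1×20.8 − 9.84×17.7) = 9.84/431.1 = 0.02282 per s.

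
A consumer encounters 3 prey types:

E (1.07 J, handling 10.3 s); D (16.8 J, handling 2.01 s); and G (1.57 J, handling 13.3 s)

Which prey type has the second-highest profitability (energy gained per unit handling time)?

G

Profitability E/h (J/s): E = 1.07/10.3 = 0.104, D = 16.8/2.01 = 8.36, G = 1.57/13.3 = 0.118.
Ranked: D > G > E.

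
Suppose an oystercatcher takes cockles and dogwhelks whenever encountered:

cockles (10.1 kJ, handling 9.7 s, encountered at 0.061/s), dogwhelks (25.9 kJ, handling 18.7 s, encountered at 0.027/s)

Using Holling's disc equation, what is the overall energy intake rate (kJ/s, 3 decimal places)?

R = Σλ_iE_i / (1 + Σλ_ih_i)
Numerator: 0.061×10.1 + 0.027×25.9 = 1.315
Denominator: 1 + 0.061×9.7 + 0.027×18.7 = 2.097
R = 1.315/2.097 = 0.6274 kJ/s

0.627 kJ/s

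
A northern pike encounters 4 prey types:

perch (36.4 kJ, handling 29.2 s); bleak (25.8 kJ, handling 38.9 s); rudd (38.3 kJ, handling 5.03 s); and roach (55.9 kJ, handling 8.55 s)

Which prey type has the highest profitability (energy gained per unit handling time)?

In descending order of E/h:
rudd: 38.3/5.03 = 7.61 kJ/s
roach: 55.9/8.55 = 6.54 kJ/s
perch: 36.4/29.2 = 1.25 kJ/s
bleak: 25.8/38.9 = 0.663 kJ/s

rudd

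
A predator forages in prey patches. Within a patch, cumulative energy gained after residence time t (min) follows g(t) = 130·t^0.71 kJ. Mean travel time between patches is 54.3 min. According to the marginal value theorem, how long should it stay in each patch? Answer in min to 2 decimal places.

By the marginal value theorem, leave when the instantaneous gain rate g'(t) equals the habitat-wide average g(t)/(T + t).
g'(t) = 0.71·130·t^-0.29. Setting 0.71·130·t^-0.29 = 130·t^0.71/(54.3+t) gives 0.71(54.3+t) = t, so 0.29·t = 0.71×54.3.
t* = 0.71×54.3/0.29 = 132.9 min.

132.94 min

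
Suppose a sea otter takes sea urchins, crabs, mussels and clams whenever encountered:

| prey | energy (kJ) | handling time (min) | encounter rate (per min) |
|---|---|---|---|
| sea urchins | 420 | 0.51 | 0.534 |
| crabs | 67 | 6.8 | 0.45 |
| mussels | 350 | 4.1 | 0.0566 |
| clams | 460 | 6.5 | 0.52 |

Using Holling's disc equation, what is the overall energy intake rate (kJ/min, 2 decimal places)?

R = Σλ_iE_i / (1 + Σλ_ih_i)
Numerator: 0.534×420 + 0.45×67 + 0.0566×350 + 0.52×460 = 513.4
Denominator: 1 + 0.534×0.51 + 0.45×6.8 + 0.0566×4.1 + 0.52×6.5 = 7.944
R = 513.4/7.944 = 64.63 kJ/min

64.63 kJ/min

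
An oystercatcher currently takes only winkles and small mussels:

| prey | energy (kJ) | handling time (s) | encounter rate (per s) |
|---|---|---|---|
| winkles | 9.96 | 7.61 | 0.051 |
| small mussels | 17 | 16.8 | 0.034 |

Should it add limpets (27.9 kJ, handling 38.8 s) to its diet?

Yes

Intake rate on the current diet: R = (0.051×9.96 + 0.034×17) / (1 + 0.051×7.61 + 0.034×16.8) = 1.086/1.959 = 0.5543 kJ/s.
Profitability of limpets: 27.9/38.8 = 0.7191 kJ/s.
Since 0.7191 > R, including limpets increases the long-run rate.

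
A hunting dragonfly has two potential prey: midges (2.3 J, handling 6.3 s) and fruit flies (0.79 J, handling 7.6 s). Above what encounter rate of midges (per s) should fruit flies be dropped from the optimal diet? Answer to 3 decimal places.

At the threshold, the rate on midges alone equals the profitability of fruit flies: λ·2.3/(1 + λ·6.3) = 0.79/7.6 = 0.1039.
Rearranging, λ(2.3 − 0.1039×6.3) = 0.1039, so λ = 0.1039/1.645 = 0.06318 per s.

0.063 per s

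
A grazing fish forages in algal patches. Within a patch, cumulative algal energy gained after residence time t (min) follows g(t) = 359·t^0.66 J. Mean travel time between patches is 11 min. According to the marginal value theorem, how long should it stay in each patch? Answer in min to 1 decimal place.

Maximise g(t)/(T+t): set derivative to zero → g'(t)(T+t) = g(t).
g'(t) = 0.66·359·t^-0.34. Setting 0.66·359·t^-0.34 = 359·t^0.66/(11+t) gives 0.66(11+t) = t, so 0.34·t = 0.66×11.
t* = 0.66×11/0.34 = 21.35 min.

21.4 min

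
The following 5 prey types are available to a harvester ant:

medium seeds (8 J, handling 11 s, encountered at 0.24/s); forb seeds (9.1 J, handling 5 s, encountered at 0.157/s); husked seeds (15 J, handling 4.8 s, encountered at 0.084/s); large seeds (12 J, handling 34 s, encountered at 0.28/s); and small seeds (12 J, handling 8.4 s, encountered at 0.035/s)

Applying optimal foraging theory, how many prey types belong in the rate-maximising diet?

Profitabilities (E/h, J/s): husked seeds 3.12, forb seeds 1.82, small seeds 1.43, medium seeds 0.727, large seeds 0.353. Add prey in this order while the next type's profitability exceeds the intake rate on those already taken.
Rate on top 1: 0.8979. forb seeds: 1.82 > 0.8979 → include.
Rate on top 2: 1.229. small seeds: 1.43 > 1.229 → include.
Rate on top 3: 1.252. medium seeds: 0.727 < 1.252 → exclude; stop.
Optimal diet: husked seeds, forb seeds, small seeds — 3 of 5 types.

3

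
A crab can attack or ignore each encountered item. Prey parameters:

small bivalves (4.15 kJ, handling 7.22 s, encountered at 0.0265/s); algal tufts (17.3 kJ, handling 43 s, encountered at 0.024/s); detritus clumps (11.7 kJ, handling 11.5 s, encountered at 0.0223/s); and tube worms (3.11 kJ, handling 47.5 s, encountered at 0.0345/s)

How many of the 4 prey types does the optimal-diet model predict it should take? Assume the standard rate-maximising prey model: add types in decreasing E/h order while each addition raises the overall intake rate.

3

Profitabilities (E/h, kJ/s): detritus clumps 1.02, small bivalves 0.575, algal tufts 0.402, tube worms 0.0655. Add prey in this order while the next type's profitability exceeds the intake rate on those already taken.
Rate on top 1: 0.2077. small bivalves: 0.575 > 0.2077 → include.
Rate on top 2: 0.2562. algal tufts: 0.402 > 0.2562 → include.
Rate on top 3: 0.317. tube worms: 0.0655 < 0.317 → exclude; stop.
Optimal diet: detritus clumps, small bivalves, algal tufts — 3 of 4 types.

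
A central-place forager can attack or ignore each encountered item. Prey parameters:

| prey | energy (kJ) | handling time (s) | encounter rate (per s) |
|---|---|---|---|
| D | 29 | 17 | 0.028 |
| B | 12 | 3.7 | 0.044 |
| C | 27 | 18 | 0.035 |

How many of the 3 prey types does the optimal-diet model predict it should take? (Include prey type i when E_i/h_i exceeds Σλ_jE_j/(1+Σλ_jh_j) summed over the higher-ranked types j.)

Rank by E/h (kJ/s): B 3.24, D 1.71, C 1.5. Include each in turn until the next type's E/h falls below the running intake rate.
Rate on top 1: 0.4541. D: 1.71 > 0.4541 → include.
Rate on top 2: 0.8177. C: 1.5 > 0.8177 → include.
Optimal diet: B, D, C — 3 of 3 types.

3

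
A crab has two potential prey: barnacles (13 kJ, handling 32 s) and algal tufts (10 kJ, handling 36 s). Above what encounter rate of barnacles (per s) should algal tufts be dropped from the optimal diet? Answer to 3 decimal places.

0.068 per s

The zero-one rule: include algal tufts iff E₂/h₂ > λE₁/(1+λh₁). Equality gives the switch point.
λE₁h₂ = E₂ + λE₂h₁ ⇒ λ = E₂/(E₁h₂ − E₂h₁) = 10/(468 − 320) = 0.06757 per s.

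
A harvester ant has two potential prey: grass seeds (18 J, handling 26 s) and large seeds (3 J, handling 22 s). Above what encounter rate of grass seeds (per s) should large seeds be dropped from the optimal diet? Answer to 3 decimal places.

Drop large seeds once their profitability E₂/h₂ falls below the rate achievable on grass seeds alone: E₂/h₂ = λE₁/(1 + λh₁).
Solve for λ: λE₁h₂ = E₂(1 + λh₁) → λ(E₁h₂ − E₂h₁) = E₂ → λ = E₂/(E₁h₂ − E₂h₁).
λ = 3/(18×22 − 3×26) = 3/318 = 0.009434 per s.

0.009 per s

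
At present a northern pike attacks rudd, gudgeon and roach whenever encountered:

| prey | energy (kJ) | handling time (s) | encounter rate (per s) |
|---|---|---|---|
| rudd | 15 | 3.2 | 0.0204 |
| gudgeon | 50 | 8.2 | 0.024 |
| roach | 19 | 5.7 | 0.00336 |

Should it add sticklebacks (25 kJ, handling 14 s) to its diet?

Yes

Intake rate on the current diet: R = (0.0204×15 + 0.024×50 + 0.00336×19) / (1 + 0.0204×3.2 + 0.024×8.2 + 0.00336×5.7) = 1.57/1.281 = 1.225 kJ/s.
Profitability of sticklebacks: 25/14 = 1.786 kJ/s.
Since 1.786 > R, including sticklebacks increases the long-run rate.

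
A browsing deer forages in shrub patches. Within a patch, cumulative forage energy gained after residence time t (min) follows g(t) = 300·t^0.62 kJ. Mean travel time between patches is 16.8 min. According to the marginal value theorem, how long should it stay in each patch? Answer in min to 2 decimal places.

By the marginal value theorem, leave when the instantaneous gain rate g'(t) equals the habitat-wide average g(t)/(T + t).
g'(t) = 0.62·300·t^-0.38. Setting 0.62·300·t^-0.38 = 300·t^0.62/(16.8+t) gives 0.62(16.8+t) = t, so 0.38·t = 0.62×16.8.
t* = 0.62×16.8/0.38 = 27.41 min.

27.41 min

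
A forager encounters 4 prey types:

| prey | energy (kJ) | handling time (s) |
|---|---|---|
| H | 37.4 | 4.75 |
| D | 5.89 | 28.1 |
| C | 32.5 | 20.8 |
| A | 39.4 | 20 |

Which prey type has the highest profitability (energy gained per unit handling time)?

In descending order of E/h:
H: 37.4/4.75 = 7.87 kJ/s
A: 39.4/20 = 1.97 kJ/s
C: 32.5/20.8 = 1.56 kJ/s
D: 5.89/28.1 = 0.21 kJ/s

H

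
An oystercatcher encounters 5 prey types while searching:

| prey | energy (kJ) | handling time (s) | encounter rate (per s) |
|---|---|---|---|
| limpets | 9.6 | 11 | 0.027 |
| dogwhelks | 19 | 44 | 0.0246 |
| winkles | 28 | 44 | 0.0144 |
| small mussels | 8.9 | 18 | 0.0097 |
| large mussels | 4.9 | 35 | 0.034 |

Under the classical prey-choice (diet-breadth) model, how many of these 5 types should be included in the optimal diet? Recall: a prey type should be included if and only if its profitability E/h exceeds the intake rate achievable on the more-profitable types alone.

E/h in descending order: limpets 0.873, winkles 0.636, small mussels 0.494, dogwhelks 0.432, large mussels 0.14 kJ/s. The optimal diet is the largest prefix of this list for which every included type satisfies E_i/h_i > R on the types above it.
Rate on top 1: 0.1998. winkles: 0.636 > 0.1998 → include.
Rate on top 2: 0.3431. small mussels: 0.494 > 0.3431 → include.
Rate on top 3: 0.3557. dogwhelks: 0.432 > 0.3557 → include.
Rate on top 4: 0.3815. large mussels: 0.14 < 0.3815 → exclude; stop.
Optimal diet: limpets, winkles, small mussels, dogwhelks — 4 of 5 types.

4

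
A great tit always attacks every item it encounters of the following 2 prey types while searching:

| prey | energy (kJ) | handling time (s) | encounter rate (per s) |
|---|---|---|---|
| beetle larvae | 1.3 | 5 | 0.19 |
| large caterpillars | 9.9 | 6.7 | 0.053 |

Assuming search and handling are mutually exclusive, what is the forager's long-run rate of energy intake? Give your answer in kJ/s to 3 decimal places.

0.335 kJ/s

R = Σλ_iE_i / (1 + Σλ_ih_i)
Numerator: 0.19×1.3 + 0.053×9.9 = 0.7717
Denominator: 1 + 0.19×5 + 0.053×6.7 = 2.305
R = 0.7717/2.305 = 0.3348 kJ/s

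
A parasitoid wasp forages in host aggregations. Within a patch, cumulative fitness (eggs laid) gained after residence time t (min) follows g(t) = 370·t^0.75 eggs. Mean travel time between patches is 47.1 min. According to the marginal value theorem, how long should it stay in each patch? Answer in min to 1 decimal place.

141.3 min

Optimal t* satisfies g'(t*) = g(t*)/(T + t*).
g'(t) = 0.75·370·t^-0.25. Setting 0.75·370·t^-0.25 = 370·t^0.75/(47.1+t) gives 0.75(47.1+t) = t, so 0.25·t = 0.75×47.1.
t* = 0.75×47.1/0.25 = 141.3 min.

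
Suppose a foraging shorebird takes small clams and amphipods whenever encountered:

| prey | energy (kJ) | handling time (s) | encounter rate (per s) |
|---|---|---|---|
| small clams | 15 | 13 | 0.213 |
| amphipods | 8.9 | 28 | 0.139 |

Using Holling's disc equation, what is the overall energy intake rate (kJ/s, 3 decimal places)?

0.579 kJ/s

Energy encountered per unit search time: 0.213×15 + 0.139×8.9 = 4.432 kJ/s.
Handling time per unit search time: 0.213×13 + 0.139×28 = 6.661.
Rate = 4.432/(1 + 6.661) = 0.5785 kJ/s.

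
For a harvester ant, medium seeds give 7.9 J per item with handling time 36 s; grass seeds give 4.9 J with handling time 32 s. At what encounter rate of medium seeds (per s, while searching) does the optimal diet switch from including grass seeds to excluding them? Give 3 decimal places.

0.064 per s

Drop grass seeds once their profitability E₂/h₂ falls below the rate achievable on medium seeds alone: E₂/h₂ = λE₁/(1 + λh₁).
Solve for λ: λE₁h₂ = E₂(1 + λh₁) → λ(E₁h₂ − E₂h₁) = E₂ → λ = E₂/(E₁h₂ − E₂h₁).
λ = 4.9/(7.9×32 − 4.9×36) = 4.9/76.4 = 0.06414 per s.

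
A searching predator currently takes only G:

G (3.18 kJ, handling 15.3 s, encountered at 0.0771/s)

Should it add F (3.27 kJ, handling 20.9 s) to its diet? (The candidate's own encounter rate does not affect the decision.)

On G alone, R = ΣλE/(1+Σλh) = 0.2452/2.18 = 0.1125 kJ/s.
Profitability of F: 3.27/20.9 = 0.1565 kJ/s.
0.1565 > 0.1125, so adding F raises the average — include it.

Yes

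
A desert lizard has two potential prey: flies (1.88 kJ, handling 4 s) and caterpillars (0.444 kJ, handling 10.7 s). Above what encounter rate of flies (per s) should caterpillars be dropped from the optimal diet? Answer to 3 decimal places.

0.024 per s

At the threshold, the rate on flies alone equals the profitability of caterpillars: λ·1.88/(1 + λ·4) = 0.444/10.7 = 0.0415.
Rearranging, λ(1.88 − 0.0415×4) = 0.0415, so λ = 0.0415/1.714 = 0.02421 per s.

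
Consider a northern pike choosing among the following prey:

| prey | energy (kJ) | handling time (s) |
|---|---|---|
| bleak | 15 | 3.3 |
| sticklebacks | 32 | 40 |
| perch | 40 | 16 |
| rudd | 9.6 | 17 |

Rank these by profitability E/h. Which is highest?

bleak

Profitability E/h (kJ/s): bleak = 15/3.3 = 4.55, sticklebacks = 32/40 = 0.8, perch = 40/16 = 2.5, rudd = 9.6/17 = 0.565.
Ranked: bleak > perch > sticklebacks > rudd.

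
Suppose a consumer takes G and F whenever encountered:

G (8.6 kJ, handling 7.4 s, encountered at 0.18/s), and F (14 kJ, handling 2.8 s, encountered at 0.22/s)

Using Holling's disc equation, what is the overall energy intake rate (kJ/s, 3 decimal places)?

R = Σλ_iE_i / (1 + Σλ_ih_i)
Numerator: 0.18×8.6 + 0.22×14 = 4.628
Denominator: 1 + 0.18×7.4 + 0.22×2.8 = 2.948
R = 4.628/2.948 = 1.57 kJ/s

1.570 kJ/s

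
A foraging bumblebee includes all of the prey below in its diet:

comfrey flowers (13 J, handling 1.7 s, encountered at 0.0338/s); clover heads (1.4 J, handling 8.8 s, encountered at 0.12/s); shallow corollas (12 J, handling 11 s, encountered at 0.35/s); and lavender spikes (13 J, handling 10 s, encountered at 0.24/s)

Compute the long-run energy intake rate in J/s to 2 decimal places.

0.95 J/s

Energy encountered per unit search time: 0.0338×13 + 0.12×1.4 + 0.35×12 + 0.24×13 = 7.927 J/s.
Handling time per unit search time: 0.0338×1.7 + 0.12×8.8 + 0.35×11 + 0.24×10 = 7.363.
Rate = 7.927/(1 + 7.363) = 0.9479 J/s.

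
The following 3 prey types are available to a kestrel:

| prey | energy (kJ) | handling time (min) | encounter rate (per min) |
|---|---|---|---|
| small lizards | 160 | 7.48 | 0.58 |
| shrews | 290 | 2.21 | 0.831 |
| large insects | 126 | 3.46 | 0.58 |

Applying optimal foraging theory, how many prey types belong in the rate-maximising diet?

1

E/h in descending order: shrews 131, large insects 36.4, small lizards 21.4 kJ/min. The optimal diet is the largest prefix of this list for which every included type satisfies E_i/h_i > R on the types above it.
Rate on top 1: 84.96. large insects: 36.4 < 84.96 → exclude; stop.
Optimal diet: shrews — 1 of 3 types.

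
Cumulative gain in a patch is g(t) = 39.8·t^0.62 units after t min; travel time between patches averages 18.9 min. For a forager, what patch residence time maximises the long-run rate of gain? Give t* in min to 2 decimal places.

30.84 min

Optimal t* satisfies g'(t*) = g(t*)/(T + t*).
g'(t) = 0.62·39.8·t^-0.38. Setting 0.62·39.8·t^-0.38 = 39.8·t^0.62/(18.9+t) gives 0.62(18.9+t) = t, so 0.38·t = 0.62×18.9.
t* = 0.62×18.9/0.38 = 30.84 min.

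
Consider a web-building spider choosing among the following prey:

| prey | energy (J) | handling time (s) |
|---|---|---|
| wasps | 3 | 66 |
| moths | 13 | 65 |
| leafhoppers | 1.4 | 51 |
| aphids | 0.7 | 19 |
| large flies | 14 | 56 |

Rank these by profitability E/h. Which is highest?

large flies

Profitability E/h (J/s): wasps = 3/66 = 0.0455, moths = 13/65 = 0.2, leafhoppers = 1.4/51 = 0.0275, aphids = 0.7/19 = 0.0368, large flies = 14/56 = 0.25.
Ranked: large flies > moths > wasps > aphids > leafhoppers.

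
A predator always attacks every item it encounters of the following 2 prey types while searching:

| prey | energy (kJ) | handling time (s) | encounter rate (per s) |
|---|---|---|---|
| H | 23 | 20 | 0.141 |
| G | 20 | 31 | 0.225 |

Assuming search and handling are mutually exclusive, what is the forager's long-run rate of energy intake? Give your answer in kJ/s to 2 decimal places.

0.72 kJ/s

R = (0.141×23 + 0.225×20) / (1 + 0.141×20 + 0.225×31) = 7.743/10.79 = 0.7173 kJ/s.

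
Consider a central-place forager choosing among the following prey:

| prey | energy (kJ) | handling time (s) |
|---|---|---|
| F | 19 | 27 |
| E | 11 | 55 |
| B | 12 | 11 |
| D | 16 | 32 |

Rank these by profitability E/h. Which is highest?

Profitability E/h (kJ/s): F = 19/27 = 0.704, E = 11/55 = 0.2, B = 12/11 = 1.09, D = 16/32 = 0.5.
Ranked: B > F > D > E.

B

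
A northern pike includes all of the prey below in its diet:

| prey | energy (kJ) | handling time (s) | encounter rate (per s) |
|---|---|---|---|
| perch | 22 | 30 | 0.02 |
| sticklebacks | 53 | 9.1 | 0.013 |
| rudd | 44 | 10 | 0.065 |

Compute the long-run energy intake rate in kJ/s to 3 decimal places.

1.684 kJ/s

R = (0.02×22 + 0.013×53 + 0.065×44) / (1 + 0.02×30 + 0.013×9.1 + 0.065×10) = 3.989/2.368 = 1.684 kJ/s.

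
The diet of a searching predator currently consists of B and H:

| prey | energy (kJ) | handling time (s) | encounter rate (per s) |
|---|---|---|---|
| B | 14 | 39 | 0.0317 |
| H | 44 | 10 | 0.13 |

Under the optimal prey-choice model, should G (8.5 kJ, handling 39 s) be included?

Current rate: (0.0317×14 + 0.13×44)/(1 + 0.0317×39 + 0.13×10) = 1.743 kJ/s.
Profitability of G: 8.5/39 = 0.2179 kJ/s.
0.2179 < 1.743, so adding G would lower the average — exclude it.

No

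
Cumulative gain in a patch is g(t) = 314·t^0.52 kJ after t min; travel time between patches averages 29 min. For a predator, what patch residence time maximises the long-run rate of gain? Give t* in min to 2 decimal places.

31.42 min

Maximise g(t)/(T+t): set derivative to zero → g'(t)(T+t) = g(t).
g'(t) = 0.52·314·t^-0.48. Setting 0.52·314·t^-0.48 = 314·t^0.52/(29+t) gives 0.52(29+t) = t, so 0.48·t = 0.52×29.
t* = 0.52×29/0.48 = 31.42 min.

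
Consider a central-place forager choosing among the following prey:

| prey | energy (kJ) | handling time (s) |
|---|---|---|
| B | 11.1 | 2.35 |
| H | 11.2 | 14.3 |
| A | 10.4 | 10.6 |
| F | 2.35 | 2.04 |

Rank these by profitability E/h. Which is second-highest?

F

In descending order of E/h:
B: 11.1/2.35 = 4.72 kJ/s
F: 2.35/2.04 = 1.15 kJ/s
A: 10.4/10.6 = 0.981 kJ/s
H: 11.2/14.3 = 0.783 kJ/s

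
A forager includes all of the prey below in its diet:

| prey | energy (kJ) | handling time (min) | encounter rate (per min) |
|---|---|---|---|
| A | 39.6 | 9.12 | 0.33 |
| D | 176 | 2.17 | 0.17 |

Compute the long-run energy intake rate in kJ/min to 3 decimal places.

R = Σλ_iE_i / (1 + Σλ_ih_i)
Numerator: 0.33×39.6 + 0.17×176 = 42.99
Denominator: 1 + 0.33×9.12 + 0.17×2.17 = 4.378
R = 42.99/4.378 = 9.818 kJ/min

9.818 kJ/min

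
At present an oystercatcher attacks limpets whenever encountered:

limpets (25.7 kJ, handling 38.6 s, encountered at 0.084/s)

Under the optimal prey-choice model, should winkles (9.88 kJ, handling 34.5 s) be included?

Intake rate on the current diet: R = (0.084×25.7) / (1 + 0.084×38.6) = 2.159/4.242 = 0.5089 kJ/s.
Profitability of winkles: 9.88/34.5 = 0.2864 kJ/s.
0.2864 < 0.5089, so adding winkles would lower the average — exclude it.

No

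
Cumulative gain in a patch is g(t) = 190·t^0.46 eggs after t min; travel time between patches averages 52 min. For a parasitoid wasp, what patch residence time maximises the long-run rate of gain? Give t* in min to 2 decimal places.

Optimal t* satisfies g'(t*) = g(t*)/(T + t*).
g'(t) = 0.46·190·t^-0.54. Setting 0.46·190·t^-0.54 = 190·t^0.46/(52+t) gives 0.46(52+t) = t, so 0.54·t = 0.46×52.
t* = 0.46×52/0.54 = 44.3 min.

44.30 min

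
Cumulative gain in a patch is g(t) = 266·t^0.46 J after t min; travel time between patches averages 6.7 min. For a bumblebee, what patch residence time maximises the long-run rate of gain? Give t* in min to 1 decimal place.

Optimal t* satisfies g'(t*) = g(t*)/(T + t*).
g'(t) = 0.46·266·t^-0.54. Setting 0.46·266·t^-0.54 = 266·t^0.46/(6.7+t) gives 0.46(6.7+t) = t, so 0.54·t = 0.46×6.7.
t* = 0.46×6.7/0.54 = 5.707 min.

5.7 min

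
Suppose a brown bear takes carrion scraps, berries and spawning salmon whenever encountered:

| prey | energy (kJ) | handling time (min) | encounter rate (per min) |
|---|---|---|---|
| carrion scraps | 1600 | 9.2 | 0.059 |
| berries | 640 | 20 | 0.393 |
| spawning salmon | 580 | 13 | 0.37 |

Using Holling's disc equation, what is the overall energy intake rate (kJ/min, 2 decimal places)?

39.44 kJ/min

R = (0.059×1600 + 0.393×640 + 0.37×580) / (1 + 0.059×9.2 + 0.393×20 + 0.37×13) = 560.5/14.21 = 39.44 kJ/min.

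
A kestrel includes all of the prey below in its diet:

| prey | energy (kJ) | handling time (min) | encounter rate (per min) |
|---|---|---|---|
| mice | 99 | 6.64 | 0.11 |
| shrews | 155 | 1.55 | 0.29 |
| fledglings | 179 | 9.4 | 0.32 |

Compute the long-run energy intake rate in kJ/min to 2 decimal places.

Energy encountered per unit search time: 0.11×99 + 0.29×155 + 0.32×179 = 113.1 kJ/min.
Handling time per unit search time: 0.11×6.64 + 0.29×1.55 + 0.32×9.4 = 4.188.
Rate = 113.1/(1 + 4.188) = 21.8 kJ/min.

21.80 kJ/min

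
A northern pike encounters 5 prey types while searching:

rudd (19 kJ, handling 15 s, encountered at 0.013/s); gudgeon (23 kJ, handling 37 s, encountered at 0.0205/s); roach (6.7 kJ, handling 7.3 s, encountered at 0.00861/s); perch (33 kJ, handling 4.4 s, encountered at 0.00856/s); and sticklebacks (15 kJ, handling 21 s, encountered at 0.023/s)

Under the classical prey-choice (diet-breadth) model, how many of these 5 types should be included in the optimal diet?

5

Profitabilities (E/h, kJ/s): perch 7.5, rudd 1.27, roach 0.918, sticklebacks 0.714, gudgeon 0.622. Add prey in this order while the next type's profitability exceeds the intake rate on those already taken.
Rate on top 1: 0.2722. rudd: 1.27 > 0.2722 → include.
Rate on top 2: 0.4295. roach: 0.918 > 0.4295 → include.
Rate on top 3: 0.4532. sticklebacks: 0.714 > 0.4532 → include.
Rate on top 4: 0.5241. gudgeon: 0.622 > 0.5241 → include.
Optimal diet: perch, rudd, roach, sticklebacks, gudgeon — 5 of 5 types.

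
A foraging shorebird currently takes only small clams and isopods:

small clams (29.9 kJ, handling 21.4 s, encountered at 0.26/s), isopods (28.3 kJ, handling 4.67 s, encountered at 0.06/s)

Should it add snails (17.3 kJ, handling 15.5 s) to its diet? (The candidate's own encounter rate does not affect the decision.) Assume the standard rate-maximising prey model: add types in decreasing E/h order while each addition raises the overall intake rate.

No

Intake rate on the current diet: R = (0.26×29.9 + 0.06×28.3) / (1 + 0.26×21.4 + 0.06×4.67) = 9.472/6.844 = 1.384 kJ/s.
Profitability of snails: 17.3/15.5 = 1.116 kJ/s.
1.116 < 1.384, so adding snails would lower the average — exclude it.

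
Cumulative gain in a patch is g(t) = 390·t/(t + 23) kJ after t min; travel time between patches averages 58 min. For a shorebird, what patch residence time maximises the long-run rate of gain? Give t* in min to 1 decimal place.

36.5 min

Maximise g(t)/(T+t): set derivative to zero → g'(t)(T+t) = g(t).
g'(t) = 390·23/(t + 23)². Setting 390·23/(t+23)² = 390t/[(t+23)(58+t)] gives 23(58+t) = t(t+23), so t² = 23×58 = 1334.
t* = √1334 = 36.52 min.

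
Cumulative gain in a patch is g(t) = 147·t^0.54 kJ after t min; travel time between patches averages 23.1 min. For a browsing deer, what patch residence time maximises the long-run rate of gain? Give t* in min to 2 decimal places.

By the marginal value theorem, leave when the instantaneous gain rate g'(t) equals the habitat-wide average g(t)/(T + t).
g'(t) = 0.54·147·t^-0.46. Setting 0.54·147·t^-0.46 = 147·t^0.54/(23.1+t) gives 0.54(23.1+t) = t, so 0.46·t = 0.54×23.1.
t* = 0.54×23.1/0.46 = 27.12 min.

27.12 min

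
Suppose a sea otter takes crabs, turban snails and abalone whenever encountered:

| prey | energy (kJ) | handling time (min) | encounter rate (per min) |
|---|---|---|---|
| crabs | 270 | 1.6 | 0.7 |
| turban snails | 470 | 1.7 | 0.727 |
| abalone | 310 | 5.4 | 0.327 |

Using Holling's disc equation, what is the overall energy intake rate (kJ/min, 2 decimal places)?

123.41 kJ/min

R = Σλ_iE_i / (1 + Σλ_ih_i)
Numerator: 0.7×270 + 0.727×470 + 0.327×310 = 632.1
Denominator: 1 + 0.7×1.6 + 0.727×1.7 + 0.327×5.4 = 5.122
R = 632.1/5.122 = 123.4 kJ/min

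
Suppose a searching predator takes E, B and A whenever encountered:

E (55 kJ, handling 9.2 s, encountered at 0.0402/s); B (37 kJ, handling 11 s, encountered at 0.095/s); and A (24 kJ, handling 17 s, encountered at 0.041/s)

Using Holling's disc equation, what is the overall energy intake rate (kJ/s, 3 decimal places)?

2.156 kJ/s

R = Σλ_iE_i / (1 + Σλ_ih_i)
Numerator: 0.0402×55 + 0.095×37 + 0.041×24 = 6.71
Denominator: 1 + 0.0402×9.2 + 0.095×11 + 0.041×17 = 3.112
R = 6.71/3.112 = 2.156 kJ/s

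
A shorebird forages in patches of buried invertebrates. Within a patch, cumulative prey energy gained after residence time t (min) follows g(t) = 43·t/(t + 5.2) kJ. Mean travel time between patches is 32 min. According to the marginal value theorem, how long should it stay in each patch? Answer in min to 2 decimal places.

12.90 min

Optimal t* satisfies g'(t*) = g(t*)/(T + t*).
g'(t) = 43·5.2/(t + 5.2)². Setting 43·5.2/(t+5.2)² = 43t/[(t+5.2)(32+t)] gives 5.2(32+t) = t(t+5.2), so t² = 5.2×32 = 166.4.
t* = √166.4 = 12.9 min.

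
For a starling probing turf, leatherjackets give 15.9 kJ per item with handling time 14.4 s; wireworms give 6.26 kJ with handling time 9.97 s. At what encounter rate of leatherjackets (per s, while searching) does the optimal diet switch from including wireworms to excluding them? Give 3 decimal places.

Drop wireworms once their profitability E₂/h₂ falls below the rate achievable on leatherjackets alone: E₂/h₂ = λE₁/(1 + λh₁).
Solve for λ: λE₁h₂ = E₂(1 + λh₁) → λ(E₁h₂ − E₂h₁) = E₂ → λ = E₂/(E₁h₂ − E₂h₁).
λ = 6.26/(15.9×9.97 − 6.26×14.4) = 6.26/68.38 = 0.09155 per s.

0.092 per s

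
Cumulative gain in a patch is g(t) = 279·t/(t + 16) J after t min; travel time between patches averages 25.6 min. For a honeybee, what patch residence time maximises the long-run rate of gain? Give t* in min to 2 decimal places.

20.24 min

Maximise g(t)/(T+t): set derivative to zero → g'(t)(T+t) = g(t).
g'(t) = 279·16/(t + 16)². Setting 279·16/(t+16)² = 279t/[(t+16)(25.6+t)] gives 16(25.6+t) = t(t+16), so t² = 16×25.6 = 409.6.
t* = √409.6 = 20.24 min.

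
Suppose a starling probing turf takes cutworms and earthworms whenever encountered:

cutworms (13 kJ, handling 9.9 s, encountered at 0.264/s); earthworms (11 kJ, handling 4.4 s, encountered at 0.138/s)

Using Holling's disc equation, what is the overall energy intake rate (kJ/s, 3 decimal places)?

1.173 kJ/s

R = Σλ_iE_i / (1 + Σλ_ih_i)
Numerator: 0.264×13 + 0.138×11 = 4.95
Denominator: 1 + 0.264×9.9 + 0.138×4.4 = 4.221
R = 4.95/4.221 = 1.173 kJ/s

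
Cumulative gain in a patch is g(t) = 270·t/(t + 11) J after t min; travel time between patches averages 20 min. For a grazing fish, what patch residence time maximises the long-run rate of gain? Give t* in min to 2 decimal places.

14.83 min

Optimal t* satisfies g'(t*) = g(t*)/(T + t*).
g'(t) = 270·11/(t + 11)². Setting 270·11/(t+11)² = 270t/[(t+11)(20+t)] gives 11(20+t) = t(t+11), so t² = 11×20 = 220.
t* = √220 = 14.83 min.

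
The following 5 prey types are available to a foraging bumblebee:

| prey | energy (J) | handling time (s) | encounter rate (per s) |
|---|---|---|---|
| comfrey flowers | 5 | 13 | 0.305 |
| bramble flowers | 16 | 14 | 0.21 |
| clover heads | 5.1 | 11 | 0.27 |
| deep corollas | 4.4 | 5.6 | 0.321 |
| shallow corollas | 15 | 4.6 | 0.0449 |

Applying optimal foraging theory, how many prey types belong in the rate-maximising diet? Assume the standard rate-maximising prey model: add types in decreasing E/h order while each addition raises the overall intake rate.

2

Rank by E/h (J/s): shallow corollas 3.26, bramble flowers 1.14, deep corollas 0.786, clover heads 0.464, comfrey flowers 0.385. Include each in turn until the next type's E/h falls below the running intake rate.
Rate on top 1: 0.5582. bramble flowers: 1.14 > 0.5582 → include.
Rate on top 2: 0.9727. deep corollas: 0.786 < 0.9727 → exclude; stop.
Optimal diet: shallow corollas, bramble flowers — 2 of 5 types.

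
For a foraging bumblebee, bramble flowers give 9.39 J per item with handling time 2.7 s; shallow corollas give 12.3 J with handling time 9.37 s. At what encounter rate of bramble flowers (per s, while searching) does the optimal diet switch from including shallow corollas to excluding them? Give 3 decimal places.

0.225 per s

Drop shallow corollas once their profitability E₂/h₂ falls below the rate achievable on bramble flowers alone: E₂/h₂ = λE₁/(1 + λh₁).
Solve for λ: λE₁h₂ = E₂(1 + λh₁) → λ(E₁h₂ − E₂h₁) = E₂ → λ = E₂/(E₁h₂ − E₂h₁).
λ = 12.3/(9.39×9.37 − 12.3×2.7) = 12.3/54.77 = 0.2246 per s.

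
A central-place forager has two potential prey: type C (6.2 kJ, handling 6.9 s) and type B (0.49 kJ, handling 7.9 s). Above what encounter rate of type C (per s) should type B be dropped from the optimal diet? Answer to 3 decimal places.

The zero-one rule: include type B iff E₂/h₂ > λE₁/(1+λh₁). Equality gives the switch point.
λE₁h₂ = E₂ + λE₂h₁ ⇒ λ = E₂/(E₁h₂ − E₂h₁) = 0.49/(48.98 − 3.381) = 0.01075 per s.

0.011 per s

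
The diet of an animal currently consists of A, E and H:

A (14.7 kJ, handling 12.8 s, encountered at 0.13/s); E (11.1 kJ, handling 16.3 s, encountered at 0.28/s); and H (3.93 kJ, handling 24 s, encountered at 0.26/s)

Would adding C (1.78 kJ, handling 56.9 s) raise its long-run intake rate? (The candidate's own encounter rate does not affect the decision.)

No

Intake rate on the current diet: R = (0.13×14.7 + 0.28×11.1 + 0.26×3.93) / (1 + 0.13×12.8 + 0.28×16.3 + 0.26×24) = 6.041/13.47 = 0.4485 kJ/s.
C: E/h = 1.78/56.9 = 0.03128 kJ/s.
Since 0.03128 < R, time spent handling C is better spent searching.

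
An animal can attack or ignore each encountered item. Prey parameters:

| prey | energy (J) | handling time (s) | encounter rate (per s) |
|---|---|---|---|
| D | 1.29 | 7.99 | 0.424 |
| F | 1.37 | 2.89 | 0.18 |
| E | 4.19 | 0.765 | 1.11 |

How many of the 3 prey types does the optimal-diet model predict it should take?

Rank by E/h (J/s): E 5.48, F 0.474, D 0.161. Include each in turn until the next type's E/h falls below the running intake rate.
Rate on top 1: 2.515. F: 0.474 < 2.515 → exclude; stop.
Optimal diet: E — 1 of 3 types.

1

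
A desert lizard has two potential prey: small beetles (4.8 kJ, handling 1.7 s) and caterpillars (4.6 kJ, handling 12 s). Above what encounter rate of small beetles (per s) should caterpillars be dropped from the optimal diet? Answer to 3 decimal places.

The zero-one rule: include caterpillars iff E₂/h₂ > λE₁/(1+λh₁). Equality gives the switch point.
λE₁h₂ = E₂ + λE₂h₁ ⇒ λ = E₂/(E₁h₂ − E₂h₁) = 4.6/(57.6 − 7.82) = 0.09241 per s.

0.092 per s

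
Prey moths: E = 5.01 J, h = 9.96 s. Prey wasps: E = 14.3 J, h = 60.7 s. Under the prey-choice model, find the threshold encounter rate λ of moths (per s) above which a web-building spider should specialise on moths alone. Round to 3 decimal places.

0.088 per s

At the threshold, the rate on moths alone equals the profitability of wasps: λ·5.01/(1 + λ·9.96) = 14.3/60.7 = 0.2356.
Rearranging, λ(5.01 − 0.2356×9.96) = 0.2356, so λ = 0.2356/2.664 = 0.08845 per s.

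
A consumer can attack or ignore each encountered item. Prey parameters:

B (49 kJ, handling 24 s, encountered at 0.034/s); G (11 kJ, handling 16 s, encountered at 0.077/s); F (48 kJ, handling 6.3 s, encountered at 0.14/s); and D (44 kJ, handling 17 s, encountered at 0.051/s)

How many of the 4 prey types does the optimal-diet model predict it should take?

1

Rank by E/h (kJ/s): F 7.62, D 2.59, B 2.04, G 0.688. Include each in turn until the next type's E/h falls below the running intake rate.
Rate on top 1: 3.571. D: 2.59 < 3.571 → exclude; stop.
Optimal diet: F — 1 of 4 types.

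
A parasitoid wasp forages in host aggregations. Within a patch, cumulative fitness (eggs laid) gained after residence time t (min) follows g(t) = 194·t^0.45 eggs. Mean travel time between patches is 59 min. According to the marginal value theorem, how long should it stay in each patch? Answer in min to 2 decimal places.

48.27 min

Optimal t* satisfies g'(t*) = g(t*)/(T + t*).
g'(t) = 0.45·194·t^-0.55. Setting 0.45·194·t^-0.55 = 194·t^0.45/(59+t) gives 0.45(59+t) = t, so 0.55·t = 0.45×59.
t* = 0.45×59/0.55 = 48.27 min.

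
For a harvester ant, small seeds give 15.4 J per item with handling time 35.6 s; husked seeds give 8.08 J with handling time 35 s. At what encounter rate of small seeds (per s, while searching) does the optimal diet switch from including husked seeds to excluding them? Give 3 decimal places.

Drop husked seeds once their profitability E₂/h₂ falls below the rate achievable on small seeds alone: E₂/h₂ = λE₁/(1 + λh₁).
Solve for λ: λE₁h₂ = E₂(1 + λh₁) → λ(E₁h₂ − E₂h₁) = E₂ → λ = E₂/(E₁h₂ − E₂h₁).
λ = 8.08/(15.4×35 − 8.08×35.6) = 8.08/251.4 = 0.03215 per s.

0.032 per s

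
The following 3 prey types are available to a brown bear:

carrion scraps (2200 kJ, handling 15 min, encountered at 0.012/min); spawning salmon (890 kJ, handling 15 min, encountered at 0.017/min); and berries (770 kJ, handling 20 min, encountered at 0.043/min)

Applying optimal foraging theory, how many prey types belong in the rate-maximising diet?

3

E/h in descending order: carrion scraps 147, spawning salmon 59.3, berries 38.5 kJ/min. The optimal diet is the largest prefix of this list for which every included type satisfies E_i/h_i > R on the types above it.
Rate on top 1: 22.37. spawning salmon: 59.3 > 22.37 → include.
Rate on top 2: 28.94. berries: 38.5 > 28.94 → include.
Optimal diet: carrion scraps, spawning salmon, berries — 3 of 3 types.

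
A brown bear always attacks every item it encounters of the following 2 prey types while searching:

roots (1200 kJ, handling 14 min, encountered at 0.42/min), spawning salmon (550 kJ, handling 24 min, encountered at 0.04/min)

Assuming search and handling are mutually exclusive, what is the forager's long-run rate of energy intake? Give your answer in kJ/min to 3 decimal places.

67.092 kJ/min

Energy encountered per unit search time: 0.42×1200 + 0.04×550 = 526 kJ/min.
Handling time per unit search time: 0.42×14 + 0.04×24 = 6.84.
Rate = 526/(1 + 6.84) = 67.09 kJ/min.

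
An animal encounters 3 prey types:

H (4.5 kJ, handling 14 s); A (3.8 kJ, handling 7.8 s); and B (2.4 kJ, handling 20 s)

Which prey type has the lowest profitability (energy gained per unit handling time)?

B

In descending order of E/h:
A: 3.8/7.8 = 0.487 kJ/s
H: 4.5/14 = 0.321 kJ/s
B: 2.4/20 = 0.12 kJ/s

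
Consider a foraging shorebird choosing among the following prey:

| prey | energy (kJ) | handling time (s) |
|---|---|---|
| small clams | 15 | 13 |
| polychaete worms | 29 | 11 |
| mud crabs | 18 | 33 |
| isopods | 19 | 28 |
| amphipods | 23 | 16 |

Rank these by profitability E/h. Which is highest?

In descending order of E/h:
polychaete worms: 29/11 = 2.64 kJ/s
amphipods: 23/16 = 1.44 kJ/s
small clams: 15/13 = 1.15 kJ/s
isopods: 19/28 = 0.679 kJ/s
mud crabs: 18/33 = 0.545 kJ/s

polychaete worms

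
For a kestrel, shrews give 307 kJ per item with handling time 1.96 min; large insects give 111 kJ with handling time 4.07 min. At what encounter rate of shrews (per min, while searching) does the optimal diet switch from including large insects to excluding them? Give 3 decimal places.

0.108 per min

At the threshold, the rate on shrews alone equals the profitability of large insects: λ·307/(1 + λ·1.96) = 111/4.07 = 27.27.
Rearranging, λ(307 − 27.27×1.96) = 27.27, so λ = 27.27/253.5 = 0.1076 per min.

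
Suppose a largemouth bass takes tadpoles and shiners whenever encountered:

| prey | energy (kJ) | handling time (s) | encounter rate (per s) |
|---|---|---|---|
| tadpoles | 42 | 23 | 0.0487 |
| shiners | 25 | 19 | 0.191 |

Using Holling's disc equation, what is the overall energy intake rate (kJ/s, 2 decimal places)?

Energy encountered per unit search time: 0.0487×42 + 0.191×25 = 6.82 kJ/s.
Handling time per unit search time: 0.0487×23 + 0.191×19 = 4.749.
Rate = 6.82/(1 + 4.749) = 1.186 kJ/s.

1.19 kJ/s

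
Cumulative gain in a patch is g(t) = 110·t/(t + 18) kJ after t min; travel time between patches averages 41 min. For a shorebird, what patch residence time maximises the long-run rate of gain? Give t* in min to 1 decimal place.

27.2 min

Optimal t* satisfies g'(t*) = g(t*)/(T + t*).
g'(t) = 110·18/(t + 18)². Setting 110·18/(t+18)² = 110t/[(t+18)(41+t)] gives 18(41+t) = t(t+18), so t² = 18×41 = 738.
t* = √738 = 27.17 min.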